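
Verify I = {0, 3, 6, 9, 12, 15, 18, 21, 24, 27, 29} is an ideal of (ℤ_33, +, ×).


Check ideal conditions for I = {0, 3, 6, 9, 12, 15, 18, 21, 24, 27, 29} in ℤ_33:
(1) I is an additive subgroup? No
(2) For r ∈ ℤ_33 and a ∈ I: r·a ∈ I? No  [counterexample: r=2, a=15, r·a mod 33 = 30 ∉ I]

No, I is not an ideal of ℤ_33


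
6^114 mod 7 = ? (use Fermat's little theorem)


Fermat's little theorem: if p is prime and gcd(a,p)=1, then a^(p-1) ≡ 1 (mod p)
p = 7 is prime, gcd(6,7) = 1
Reduce exponent: 114 mod 6 = 0
So 6^114 ≡ 6^0 (mod 7)
6^0 = 1

6^114 ≡ 1 (mod 7)


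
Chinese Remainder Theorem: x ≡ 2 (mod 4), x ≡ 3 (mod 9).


m₁ = 4, m₂ = 9, gcd = 1, so CRT applies. M = m₁·m₂ = 36
Let M₁ = M/m₁ = 9, M₂ = M/m₂ = 4
Find y₁ ≡ M₁⁻¹ (mod m₁): 9⁻¹ ≡ 1 (mod 4)
Find y₂ ≡ M₂⁻¹ (mod m₂): 4⁻¹ ≡ 7 (mod 9)
x = a₁·M₁·y₁ + a₂·M₂·y₂ = 2·9·1 + 3·4·7 = 102
Reduce mod 36: x ≡ 30
Check: 30 mod 4 = 2 ✓, 30 mod 9 = 3 ✓

x ≡ 30 (mod 36)


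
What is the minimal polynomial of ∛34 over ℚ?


∛34 satisfies x³ - 34 = 0, irreducible over ℚ (no rational root; 34 is not a perfect cube)

Minimal polynomial: x³ - 34


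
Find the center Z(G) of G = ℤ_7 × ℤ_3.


Z(G) = {g ∈ G | gx = xg for all x ∈ G}
Direct product of abelian groups is abelian, so Z(G) = G

Z(ℤ_7 × ℤ_3) = ℤ_7 × ℤ_3


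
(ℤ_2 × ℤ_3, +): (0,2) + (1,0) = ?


Operation: componentwise addition mod (2, 3)
(0,2) + (1,0) = ((a₁+b₁) mod 2, (a₂+b₂) mod 3) with a = (0,2), b = (1,0)

(0,2) + (1,0) = (1,2)


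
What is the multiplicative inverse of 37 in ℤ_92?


Use the extended Euclidean algorithm to write 1 = 37·s + 92·t; then s mod 92 is the inverse.
Euclidean algorithm:
  37 = 0·92 + 37
  92 = 2·37 + 18
  37 = 2·18 + 1
  18 = 18·1 + 0
gcd(37,92) = 1
Back-substitution gives: 37·(5) + 92·(-2) = 1
So 37⁻¹ ≡ 5 ≡ 5 (mod 92)
Check: 37 × 5 = 185 ≡ 1 (mod 92) ✓

37⁻¹ ≡ 5 (mod 92)


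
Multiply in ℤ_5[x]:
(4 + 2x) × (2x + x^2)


Expand and collect like terms; reduce coefficients mod 5:
x^0: 4·0 = 0 ≡ 0 (mod 5)
x^1: 4·2 + 2·0 = 8 ≡ 3 (mod 5)
x^2: 4·1 + 2·2 = 8 ≡ 3 (mod 5)
x^3: 2·1 = 2 ≡ 2 (mod 5)
Result: 3x + 3x^2 + 2x^3

f · g = 3x + 3x^2 + 2x^3


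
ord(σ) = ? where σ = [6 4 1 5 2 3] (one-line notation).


Cycle decomposition: (1 6 3) (2 4 5)
Cycle lengths: 3, 3
Order = lcm(3, 3) = 3

ord(σ) = 3


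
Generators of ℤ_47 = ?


g generates ℤ_n iff gcd(g,n) = 1
Prime factors of 47: 47
Generators are g ∈ {1,...,46} not divisible by any of these primes.
Generators: {1, 2, 3, 4, 5, 6, 7, 8, 9, 10, 11, 12, 13, 14, 15, 16, 17, 18, 19, 20, 21, 22, 23, 24, 25, 26, 27, 28, 29, 30, 31, 32, 33, 34, 35, 36, 37, 38, 39, 40, 41, 42, 43, 44, 45, 46}
Number of generators = φ(47) = 46

Generators of ℤ_47 = {1, 2, 3, 4, 5, 6, 7, 8, 9, 10, 11, 12, 13, 14, 15, 16, 17, 18, 19, 20, 21, 22, 23, 24, 25, 26, 27, 28, 29, 30, 31, 32, 33, 34, 35, 36, 37, 38, 39, 40, 41, 42, 43, 44, 45, 46}


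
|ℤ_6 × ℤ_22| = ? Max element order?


|ℤ_6 × ℤ_22| = 6 × 22 = 132
Max element order = lcm(6,22) = 66
Cyclic? No (gcd=2)

|ℤ_6×ℤ_22| = 132, max element order = 66


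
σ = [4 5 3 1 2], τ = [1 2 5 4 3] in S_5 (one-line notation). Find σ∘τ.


σ∘τ: apply τ first, then σ
1 →τ 1 →σ 4
2 →τ 2 →σ 5
3 →τ 5 →σ 2
4 →τ 4 →σ 1
5 →τ 3 →σ 3

σ∘τ = [4 5 2 1 3]


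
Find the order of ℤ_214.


ℤ_n has n elements.

|ℤ_214| = 214


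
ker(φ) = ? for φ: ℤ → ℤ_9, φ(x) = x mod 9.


Kernel = preimage of identity
ker(φ) = {x ∈ ℤ : x ≡ 0 (mod 9)} = 9ℤ = {0, ±9, ±18, ...}

ker(φ) = 9ℤ


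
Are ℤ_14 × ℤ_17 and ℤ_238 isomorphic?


Comparing ℤ_14 × ℤ_17 and ℤ_238:
gcd(14,17) = 1, so ℤ_14 × ℤ_17 ≅ ℤ_238 (CRT)

Yes, ℤ_14 × ℤ_17 ≅ ℤ_238


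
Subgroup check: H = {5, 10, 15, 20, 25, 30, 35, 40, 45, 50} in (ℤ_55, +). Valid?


Subgroup test for H = {5, 10, 15, 20, 25, 30, 35, 40, 45, 50} in (ℤ_55, +):
(1) 0 ∈ H? No
(2) Closure: for all a,b ∈ H, (a+b) mod 55 ∈ H? No  [counterexample: 5 + 50 = 0 ∉ H]
(3) Inverses: for all a ∈ H, -a mod 55 ∈ H? Yes

No, H is not a subgroup of ℤ_55


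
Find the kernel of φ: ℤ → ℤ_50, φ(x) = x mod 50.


Kernel = preimage of identity
ker(φ) = {x ∈ ℤ : x ≡ 0 (mod 50)} = 50ℤ = {0, ±50, ±100, ...}

ker(φ) = 50ℤ


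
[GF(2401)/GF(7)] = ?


GF(2401) = GF(7^4), so the extension degree is 4

[GF(2401)/GF(7)] = 4


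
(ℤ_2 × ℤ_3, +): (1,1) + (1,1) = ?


Operation: componentwise addition mod (2, 3)
(1,1) + (1,1) = ((a₁+b₁) mod 2, (a₂+b₂) mod 3) with a = (1,1), b = (1,1)

(1,1) + (1,1) = (0,2)


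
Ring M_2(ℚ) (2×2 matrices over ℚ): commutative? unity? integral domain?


Matrix multiplication is non-commutative for n ≥ 2; the identity matrix I is the unity; singular matrices give zero divisors, so not an integral domain
Commutative: No
Integral domain: No
Has unity: Yes

M_2(ℚ) (2×2 matrices over ℚ): Commutative=No, Unity=Yes


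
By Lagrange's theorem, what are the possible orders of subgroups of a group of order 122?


Lagrange's theorem: |H| divides |G|
|G| = 122
Divisors of 122: 1, 2, 61, 122

Possible subgroup orders: {1, 2, 61, 122}


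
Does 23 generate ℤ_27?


g generates ℤ_n iff gcd(g, n) = 1
gcd(23, 27) = 1
Since gcd = 1, 23 is a generator.

Yes, 23 generates ℤ_27


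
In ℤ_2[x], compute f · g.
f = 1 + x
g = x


Expand and collect like terms; reduce coefficients mod 2:
x^0: 1·0 = 0 ≡ 0 (mod 2)
x^1: 1·1 + 1·0 = 1 ≡ 1 (mod 2)
x^2: 1·1 = 1 ≡ 1 (mod 2)
Result: x + x^2

f · g = x + x^2


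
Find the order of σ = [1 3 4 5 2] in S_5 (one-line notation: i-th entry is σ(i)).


Cycle decomposition: (2 3 4 5)
Cycle lengths: 4
Order = lcm(4) = 4

ord(σ) = 4


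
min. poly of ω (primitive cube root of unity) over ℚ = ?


ω satisfies x² + x + 1 = 0 (the cyclotomic polynomial Φ₃)

Minimal polynomial: x² + x + 1


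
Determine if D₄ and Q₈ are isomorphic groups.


Comparing D₄ and Q₈:
D₄ has 5 elements of order 2; Q₈ has only 1

No, D₄ ≇ Q₈


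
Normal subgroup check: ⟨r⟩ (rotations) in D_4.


H = ⟨r⟩ (rotations) in D_4
The rotation subgroup ⟨r⟩ has index 2 in D_4, so it is normal

Yes, normal subgroup


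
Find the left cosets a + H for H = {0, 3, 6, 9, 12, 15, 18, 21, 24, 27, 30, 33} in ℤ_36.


H = {0, 3, 6, 9, 12, 15, 18, 21, 24, 27, 30, 33}, |H| = 12
Number of cosets = |G|/|H| = 36/12 = 3
0 + H = {0, 3, 6, 9, 12, 15, 18, 21, 24, 27, 30, 33}
1 + H = {1, 4, 7, 10, 13, 16, 19, 22, 25, 28, 31, 34}
2 + H = {2, 5, 8, 11, 14, 17, 20, 23, 26, 29, 32, 35}

Cosets: 0+H={0,3,6,9,12,15,18,21,24,27,30,33}; 1+H={1,4,7,10,13,16,19,22,25,28,31,34}; 2+H={2,5,8,11,14,17,20,23,26,29,32,35}


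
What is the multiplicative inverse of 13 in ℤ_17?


Use the extended Euclidean algorithm to write 1 = 13·s + 17·t; then s mod 17 is the inverse.
Euclidean algorithm:
  13 = 0·17 + 13
  17 = 1·13 + 4
  13 = 3·4 + 1
  4 = 4·1 + 0
gcd(13,17) = 1
Back-substitution gives: 13·(4) + 17·(-3) = 1
So 13⁻¹ ≡ 4 ≡ 4 (mod 17)
Check: 13 × 4 = 52 ≡ 1 (mod 17) ✓

13⁻¹ ≡ 4 (mod 17)


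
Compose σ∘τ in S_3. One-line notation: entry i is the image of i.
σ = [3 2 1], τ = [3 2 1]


σ∘τ: apply τ first, then σ
1 →τ 3 →σ 1
2 →τ 2 →σ 2
3 →τ 1 →σ 3

σ∘τ = [1 2 3]


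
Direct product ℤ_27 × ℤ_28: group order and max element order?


|ℤ_27 × ℤ_28| = 27 × 28 = 756
Max element order = lcm(27,28) = 756
Cyclic? Yes (gcd=1)

|ℤ_27×ℤ_28| = 756, max element order = 756


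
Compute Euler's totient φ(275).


Factor n: 275 = 5^2 × 11
φ(n) = n · ∏(1 - 1/p) over distinct primes p | n
φ(275) = 275 · (1 - 1/5) · (1 - 1/11) = 200

φ(275) = 200


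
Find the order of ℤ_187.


ℤ_n has n elements.

|ℤ_187| = 187


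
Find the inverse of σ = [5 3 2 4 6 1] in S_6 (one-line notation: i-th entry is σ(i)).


To find σ⁻¹, swap domain and range:
σ(1) = 5 → σ⁻¹(5) = 1
σ(2) = 3 → σ⁻¹(3) = 2
σ(3) = 2 → σ⁻¹(2) = 3
σ(4) = 4 → σ⁻¹(4) = 4
σ(5) = 6 → σ⁻¹(6) = 5
σ(6) = 1 → σ⁻¹(1) = 6

σ⁻¹ = [6 3 2 4 1 5]


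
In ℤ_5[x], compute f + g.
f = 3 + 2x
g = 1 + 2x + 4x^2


Add coefficients mod 5:
x^0: 3 + 1 = 4 (mod 5)
x^1: 2 + 2 = 4 (mod 5)
x^2: 0 + 4 = 4 (mod 5)
Result: 4 + 4x + 4x^2

f + g = 4 + 4x + 4x^2


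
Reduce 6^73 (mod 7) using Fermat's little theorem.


Fermat's little theorem: if p is prime and gcd(a,p)=1, then a^(p-1) ≡ 1 (mod p)
p = 7 is prime, gcd(6,7) = 1
Reduce exponent: 73 mod 6 = 1
So 6^73 ≡ 6^1 (mod 7)
6^1 mod 7 = 6

6^73 ≡ 6 (mod 7)


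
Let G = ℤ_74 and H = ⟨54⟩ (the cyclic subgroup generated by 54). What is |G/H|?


|⟨54⟩| = n / gcd(54, 74) = 74 / 2 = 37
H is normal (ℤ_74 is abelian).
|G/H| = |G| / |H| = 74 / 37 = 2

|G/H| = 2


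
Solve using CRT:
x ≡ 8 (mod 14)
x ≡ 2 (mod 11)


m₁ = 14, m₂ = 11, gcd = 1, so CRT applies. M = m₁·m₂ = 154
Let M₁ = M/m₁ = 11, M₂ = M/m₂ = 14
Find y₁ ≡ M₁⁻¹ (mod m₁): 11⁻¹ ≡ 9 (mod 14)
Find y₂ ≡ M₂⁻¹ (mod m₂): 14⁻¹ ≡ 4 (mod 11)
x = a₁·M₁·y₁ + a₂·M₂·y₂ = 8·11·9 + 2·14·4 = 904
Reduce mod 154: x ≡ 134
Check: 134 mod 14 = 8 ✓, 134 mod 11 = 2 ✓

x ≡ 134 (mod 154)


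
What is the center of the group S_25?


Z(G) = {g ∈ G | gx = xg for all x ∈ G}
S_n is non-abelian for n ≥ 3; Z(S_25) is trivial

Z(S_25) = {e}


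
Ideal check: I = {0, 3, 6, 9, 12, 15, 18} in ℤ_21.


Check ideal conditions for I = {0, 3, 6, 9, 12, 15, 18} in ℤ_21:
(1) I is an additive subgroup? Yes
(2) For r ∈ ℤ_21 and a ∈ I: r·a ∈ I? Yes

Yes, I is an ideal of ℤ_21


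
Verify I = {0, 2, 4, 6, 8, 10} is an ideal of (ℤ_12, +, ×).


Check ideal conditions for I = {0, 2, 4, 6, 8, 10} in ℤ_12:
(1) I is an additive subgroup? Yes
(2) For r ∈ ℤ_12 and a ∈ I: r·a ∈ I? Yes

Yes, I is an ideal of ℤ_12


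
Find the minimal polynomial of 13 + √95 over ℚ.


Let α = 13 + √95. Then α - 13 = √95, so (α - 13)² = 95, giving α² - 26α + 74 = 0. Degree 2 and α ∉ ℚ, so this is the minimal polynomial.

Minimal polynomial: x² - 26x + 74


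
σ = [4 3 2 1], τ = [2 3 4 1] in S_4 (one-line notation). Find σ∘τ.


σ∘τ: apply τ first, then σ
1 →τ 2 →σ 3
2 →τ 3 →σ 2
3 →τ 4 →σ 1
4 →τ 1 →σ 4

σ∘τ = [3 2 1 4]


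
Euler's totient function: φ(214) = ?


Factor n: 214 = 2 × 107
φ(n) = n · ∏(1 - 1/p) over distinct primes p | n
φ(214) = 214 · (1 - 1/2) · (1 - 1/107) = 106

φ(214) = 106


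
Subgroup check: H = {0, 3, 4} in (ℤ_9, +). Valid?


Subgroup test for H = {0, 3, 4} in (ℤ_9, +):
(1) 0 ∈ H? Yes
(2) Closure: for all a,b ∈ H, (a+b) mod 9 ∈ H? No  [counterexample: 3 + 3 = 6 ∉ H]
(3) Inverses: for all a ∈ H, -a mod 9 ∈ H? No

No, H is not a subgroup of ℤ_9


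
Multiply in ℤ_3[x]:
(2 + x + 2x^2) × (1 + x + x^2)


Expand and collect like terms; reduce coefficients mod 3:
x^0: 2·1 = 2 ≡ 2 (mod 3)
x^1: 2·1 + 1·1 = 3 ≡ 0 (mod 3)
x^2: 2·1 + 1·1 + 2·1 = 5 ≡ 2 (mod 3)
x^3: 1·1 + 2·1 = 3 ≡ 0 (mod 3)
x^4: 2·1 = 2 ≡ 2 (mod 3)
Result: 2 + 2x^2 + 2x^4

f · g = 2 + 2x^2 + 2x^4


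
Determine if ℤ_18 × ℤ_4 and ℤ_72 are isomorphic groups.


Comparing ℤ_18 × ℤ_4 and ℤ_72:
gcd(18,4) = 2 ≠ 1. Max element order in ℤ_18×ℤ_4 is lcm(18,4) = 36 < 72, so it has no element of order 72

No, ℤ_18 × ℤ_4 ≇ ℤ_72


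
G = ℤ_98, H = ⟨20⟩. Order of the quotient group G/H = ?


|⟨20⟩| = n / gcd(20, 98) = 98 / 2 = 49
H is normal (ℤ_98 is abelian).
|G/H| = |G| / |H| = 98 / 49 = 2

|G/H| = 2


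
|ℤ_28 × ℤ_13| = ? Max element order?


|ℤ_28 × ℤ_13| = 28 × 13 = 364
Max element order = lcm(28,13) = 364
Cyclic? Yes (gcd=1)

|ℤ_28×ℤ_13| = 364, max element order = 364


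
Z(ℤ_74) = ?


Z(G) = {g ∈ G | gx = xg for all x ∈ G}
ℤ_74 is abelian, so Z(G) = G

Z(ℤ_74) = ℤ_74


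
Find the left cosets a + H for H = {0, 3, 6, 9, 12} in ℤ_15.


H = {0, 3, 6, 9, 12}, |H| = 5
Number of cosets = |G|/|H| = 15/5 = 3
0 + H = {0, 3, 6, 9, 12}
1 + H = {1, 4, 7, 10, 13}
2 + H = {2, 5, 8, 11, 14}

Cosets: 0+H={0,3,6,9,12}; 1+H={1,4,7,10,13}; 2+H={2,5,8,11,14}


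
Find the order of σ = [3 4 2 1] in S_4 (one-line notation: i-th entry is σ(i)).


Cycle decomposition: (1 3 2 4)
Cycle lengths: 4
Order = lcm(4) = 4

ord(σ) = 4


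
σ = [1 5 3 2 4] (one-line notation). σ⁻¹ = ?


To find σ⁻¹, swap domain and range:
σ(1) = 1 → σ⁻¹(1) = 1
σ(2) = 5 → σ⁻¹(5) = 2
σ(3) = 3 → σ⁻¹(3) = 3
σ(4) = 2 → σ⁻¹(2) = 4
σ(5) = 4 → σ⁻¹(4) = 5

σ⁻¹ = [1 4 3 5 2]


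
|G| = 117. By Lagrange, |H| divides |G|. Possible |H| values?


Lagrange's theorem: |H| divides |G|
|G| = 117
Divisors of 117: 1, 3, 9, 13, 39, 117

Possible subgroup orders: {1, 3, 9, 13, 39, 117}


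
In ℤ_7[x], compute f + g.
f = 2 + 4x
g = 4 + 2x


Add coefficients mod 7:
x^0: 2 + 4 = 6 (mod 7)
x^1: 4 + 2 = 6 (mod 7)
Result: 6 + 6x

f + g = 6 + 6x


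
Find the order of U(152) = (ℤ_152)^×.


U(n) is the group of units mod n; |U(n)| = φ(n)
|U(152)| = φ(152) = 72

|U(152) = (ℤ_152)^×| = 72


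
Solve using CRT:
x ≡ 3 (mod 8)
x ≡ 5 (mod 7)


m₁ = 8, m₂ = 7, gcd = 1, so CRT applies. M = m₁·m₂ = 56
Let M₁ = M/m₁ = 7, M₂ = M/m₂ = 8
Find y₁ ≡ M₁⁻¹ (mod m₁): 7⁻¹ ≡ 7 (mod 8)
Find y₂ ≡ M₂⁻¹ (mod m₂): 8⁻¹ ≡ 1 (mod 7)
x = a₁·M₁·y₁ + a₂·M₂·y₂ = 3·7·7 + 5·8·1 = 187
Reduce mod 56: x ≡ 19
Check: 19 mod 8 = 3 ✓, 19 mod 7 = 5 ✓

x ≡ 19 (mod 56)


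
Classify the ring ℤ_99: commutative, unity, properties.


ℤ_99 is a commutative ring with unity 1; 99 = 3×33 is composite, so 3·33 ≡ 0 gives zero divisors (not an integral domain)
Commutative: Yes
Integral domain: No
Has unity: Yes

ℤ_99: Commutative=Yes, Unity=Yes


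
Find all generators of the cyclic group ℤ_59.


g generates ℤ_n iff gcd(g,n) = 1
Prime factors of 59: 59
Generators are g ∈ {1,...,58} not divisible by any of these primes.
Generators: {1, 2, 3, 4, 5, 6, 7, 8, 9, 10, 11, 12, 13, 14, 15, 16, 17, 18, 19, 20, 21, 22, 23, 24, 25, 26, 27, 28, 29, 30, 31, 32, 33, 34, 35, 36, 37, 38, 39, 40, 41, 42, 43, 44, 45, 46, 47, 48, 49, 50, 51, 52, 53, 54, 55, 56, 57, 58}
Number of generators = φ(59) = 58

Generators of ℤ_59 = {1, 2, 3, 4, 5, 6, 7, 8, 9, 10, 11, 12, 13, 14, 15, 16, 17, 18, 19, 20, 21, 22, 23, 24, 25, 26, 27, 28, 29, 30, 31, 32, 33, 34, 35, 36, 37, 38, 39, 40, 41, 42, 43, 44, 45, 46, 47, 48, 49, 50, 51, 52, 53, 54, 55, 56, 57, 58}


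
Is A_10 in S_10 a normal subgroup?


H = A_10 in S_10
A_10 has index 2 in S_10, and every subgroup of index 2 is normal

Yes, normal subgroup


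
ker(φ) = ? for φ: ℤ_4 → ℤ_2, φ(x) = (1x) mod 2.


Kernel = preimage of identity
ker(φ) = {x ∈ ℤ_4 : 1x ≡ 0 (mod 2)}. Since 2 | 4, φ is well-defined. The kernel is the cyclic subgroup ⟨2⟩ of ℤ_4 (order 2), i.e. {0, 2}

ker(φ) = {0, 2}


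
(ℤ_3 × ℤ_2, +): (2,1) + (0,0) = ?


Operation: componentwise addition mod (3, 2)
(2,1) + (0,0) = ((a₁+b₁) mod 3, (a₂+b₂) mod 2) with a = (2,1), b = (0,0)

(2,1) + (0,0) = (2,1)


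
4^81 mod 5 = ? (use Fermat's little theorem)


Fermat's little theorem: if p is prime and gcd(a,p)=1, then a^(p-1) ≡ 1 (mod p)
p = 5 is prime, gcd(4,5) = 1
Reduce exponent: 81 mod 4 = 1
So 4^81 ≡ 4^1 (mod 5)
4^1 mod 5 = 4

4^81 ≡ 4 (mod 5)


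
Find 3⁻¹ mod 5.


Use the extended Euclidean algorithm to write 1 = 3·s + 5·t; then s mod 5 is the inverse.
Euclidean algorithm:
  3 = 0·5 + 3
  5 = 1·3 + 2
  3 = 1·2 + 1
  2 = 2·1 + 0
gcd(3,5) = 1
Back-substitution gives: 3·(2) + 5·(-1) = 1
So 3⁻¹ ≡ 2 ≡ 2 (mod 5)
Check: 3 × 2 = 6 ≡ 1 (mod 5) ✓

3⁻¹ ≡ 2 (mod 5)


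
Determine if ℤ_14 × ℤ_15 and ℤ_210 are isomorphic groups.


Comparing ℤ_14 × ℤ_15 and ℤ_210:
gcd(14,15) = 1, so ℤ_14 × ℤ_15 ≅ ℤ_210 (CRT)

Yes, ℤ_14 × ℤ_15 ≅ ℤ_210


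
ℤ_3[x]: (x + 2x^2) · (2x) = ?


Expand and collect like terms; reduce coefficients mod 3:
x^0: 0·0 = 0 ≡ 0 (mod 3)
x^1: 0·2 + 1·0 = 0 ≡ 0 (mod 3)
x^2: 1·2 + 2·0 = 2 ≡ 2 (mod 3)
x^3: 2·2 = 4 ≡ 1 (mod 3)
Result: 2x^2 + x^3

f · g = 2x^2 + x^3


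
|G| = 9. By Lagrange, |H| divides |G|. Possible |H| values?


Lagrange's theorem: |H| divides |G|
|G| = 9
Divisors of 9: 1, 3, 9

Possible subgroup orders: {1, 3, 9}


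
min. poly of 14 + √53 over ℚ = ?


Let α = 14 + √53. Then α - 14 = √53, so (α - 14)² = 53, giving α² - 28α + 143 = 0. Degree 2 and α ∉ ℚ, so this is the minimal polynomial.

Minimal polynomial: x² - 28x + 143


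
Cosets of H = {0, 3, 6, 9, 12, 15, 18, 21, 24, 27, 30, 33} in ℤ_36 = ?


H = {0, 3, 6, 9, 12, 15, 18, 21, 24, 27, 30, 33}, |H| = 12
Number of cosets = |G|/|H| = 36/12 = 3
0 + H = {0, 3, 6, 9, 12, 15, 18, 21, 24, 27, 30, 33}
1 + H = {1, 4, 7, 10, 13, 16, 19, 22, 25, 28, 31, 34}
2 + H = {2, 5, 8, 11, 14, 17, 20, 23, 26, 29, 32, 35}

Cosets: 0+H={0,3,6,9,12,15,18,21,24,27,30,33}; 1+H={1,4,7,10,13,16,19,22,25,28,31,34}; 2+H={2,5,8,11,14,17,20,23,26,29,32,35}


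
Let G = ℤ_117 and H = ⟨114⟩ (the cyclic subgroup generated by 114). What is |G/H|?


|⟨114⟩| = n / gcd(114, 117) = 117 / 3 = 39
H is normal (ℤ_117 is abelian).
|G/H| = |G| / |H| = 117 / 39 = 3

|G/H| = 3


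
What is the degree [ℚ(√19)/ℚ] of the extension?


√19 has minimal polynomial x² - 19 (irreducible over ℚ since 19 is squarefree)

[ℚ(√19)/ℚ] = 2


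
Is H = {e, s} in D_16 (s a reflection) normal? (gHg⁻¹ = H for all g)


H = {e, s} in D_16 (s a reflection)
r·s·r⁻¹ = sr⁻² ≠ s for n ≥ 3, so {e, s} is not closed under conjugation

No, not a normal subgroup


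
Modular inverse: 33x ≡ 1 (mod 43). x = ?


Use the extended Euclidean algorithm to write 1 = 33·s + 43·t; then s mod 43 is the inverse.
Euclidean algorithm:
  33 = 0·43 + 33
  43 = 1·33 + 10
  33 = 3·10 + 3
  10 = 3·3 + 1
  3 = 3·1 + 0
gcd(33,43) = 1
Back-substitution gives: 33·(-13) + 43·(10) = 1
So 33⁻¹ ≡ -13 ≡ 30 (mod 43)
Check: 33 × 30 = 990 ≡ 1 (mod 43) ✓

33⁻¹ ≡ 30 (mod 43)


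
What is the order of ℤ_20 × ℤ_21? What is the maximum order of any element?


|ℤ_20 × ℤ_21| = 20 × 21 = 420
Max element order = lcm(20,21) = 420
Cyclic? Yes (gcd=1)

|ℤ_20×ℤ_21| = 420, max element order = 420


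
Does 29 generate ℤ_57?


g generates ℤ_n iff gcd(g, n) = 1
gcd(29, 57) = 1
Since gcd = 1, 29 is a generator.

Yes, 29 generates ℤ_57


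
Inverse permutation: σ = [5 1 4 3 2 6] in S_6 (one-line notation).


To find σ⁻¹, swap domain and range:
σ(1) = 5 → σ⁻¹(5) = 1
σ(2) = 1 → σ⁻¹(1) = 2
σ(3) = 4 → σ⁻¹(4) = 3
σ(4) = 3 → σ⁻¹(3) = 4
σ(5) = 2 → σ⁻¹(2) = 5
σ(6) = 6 → σ⁻¹(6) = 6

σ⁻¹ = [2 5 4 3 1 6]


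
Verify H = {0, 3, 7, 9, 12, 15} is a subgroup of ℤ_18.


Subgroup test for H = {0, 3, 7, 9, 12, 15} in (ℤ_18, +):
(1) 0 ∈ H? Yes
(2) Closure: for all a,b ∈ H, (a+b) mod 18 ∈ H? No  [counterexample: 3 + 3 = 6 ∉ H]
(3) Inverses: for all a ∈ H, -a mod 18 ∈ H? No

No, H is not a subgroup of ℤ_18


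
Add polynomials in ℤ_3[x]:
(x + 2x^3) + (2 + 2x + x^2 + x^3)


Add coefficients mod 3:
x^0: 0 + 2 = 2 (mod 3)
x^1: 1 + 2 = 0 (mod 3)
x^2: 0 + 1 = 1 (mod 3)
x^3: 2 + 1 = 0 (mod 3)
Result: 2 + x^2

f + g = 2 + x^2


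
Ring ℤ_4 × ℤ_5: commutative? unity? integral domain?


Direct product ring; commutative with unity (1,1); but (1,0)·(0,1) = (0,0) gives zero divisors, so not an integral domain
Commutative: Yes
Integral domain: No
Has unity: Yes

ℤ_4 × ℤ_5: Commutative=Yes, Unity=Yes


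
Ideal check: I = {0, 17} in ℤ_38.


Check ideal conditions for I = {0, 17} in ℤ_38:
(1) I is an additive subgroup? No
(2) For r ∈ ℤ_38 and a ∈ I: r·a ∈ I? No  [counterexample: r=2, a=17, r·a mod 38 = 34 ∉ I]

No, I is not an ideal of ℤ_38


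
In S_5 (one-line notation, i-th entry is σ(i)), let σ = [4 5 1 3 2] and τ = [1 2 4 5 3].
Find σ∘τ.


σ∘τ: apply τ first, then σ
1 →τ 1 →σ 4
2 →τ 2 →σ 5
3 →τ 4 →σ 3
4 →τ 5 →σ 2
5 →τ 3 →σ 1

σ∘τ = [4 5 3 2 1]


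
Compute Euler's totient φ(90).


Factor n: 90 = 2 × 3^2 × 5
φ(n) = n · ∏(1 - 1/p) over distinct primes p | n
φ(90) = 90 · (1 - 1/2) · (1 - 1/3) · (1 - 1/5) = 24

φ(90) = 24


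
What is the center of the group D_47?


Z(G) = {g ∈ G | gx = xg for all x ∈ G}
For odd n, Z(D_n) = {e}: no nontrivial rotation commutes with all reflections

Z(D_47) = {e}


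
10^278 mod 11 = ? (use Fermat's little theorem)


Fermat's little theorem: if p is prime and gcd(a,p)=1, then a^(p-1) ≡ 1 (mod p)
p = 11 is prime, gcd(10,11) = 1
Reduce exponent: 278 mod 10 = 8
So 10^278 ≡ 10^8 (mod 11)
10^8 mod 11 = 1

10^278 ≡ 1 (mod 11)


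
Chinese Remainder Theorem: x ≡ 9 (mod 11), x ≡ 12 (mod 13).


m₁ = 11, m₂ = 13, gcd = 1, so CRT applies. M = m₁·m₂ = 143
Let M₁ = M/m₁ = 13, M₂ = M/m₂ = 11
Find y₁ ≡ M₁⁻¹ (mod m₁): 13⁻¹ ≡ 6 (mod 11)
Find y₂ ≡ M₂⁻¹ (mod m₂): 11⁻¹ ≡ 6 (mod 13)
x = a₁·M₁·y₁ + a₂·M₂·y₂ = 9·13·6 + 12·11·6 = 1494
Reduce mod 143: x ≡ 64
Check: 64 mod 11 = 9 ✓, 64 mod 13 = 12 ✓

x ≡ 64 (mod 143)


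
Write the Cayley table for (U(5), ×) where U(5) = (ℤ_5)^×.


Elements: {1, 2, 3, 4}
Operation: multiplication mod 5
Entry (a, b) = (a × b) mod 5

Cayley table:
  | 1 | 2 | 3 | 4
1 | 1 | 2 | 3 | 4
2 | 2 | 4 | 1 | 3
3 | 3 | 1 | 4 | 2
4 | 4 | 3 | 2 | 1


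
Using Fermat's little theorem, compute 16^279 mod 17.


Fermat's little theorem: if p is prime and gcd(a,p)=1, then a^(p-1) ≡ 1 (mod p)
p = 17 is prime, gcd(16,17) = 1
Reduce exponent: 279 mod 16 = 7
So 16^279 ≡ 16^7 (mod 17)
16^7 mod 17 = 16

16^279 ≡ 16 (mod 17)


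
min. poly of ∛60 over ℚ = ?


∛60 satisfies x³ - 60 = 0, irreducible over ℚ (no rational root; 60 is not a perfect cube)

Minimal polynomial: x³ - 60


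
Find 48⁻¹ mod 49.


Use the extended Euclidean algorithm to write 1 = 48·s + 49·t; then s mod 49 is the inverse.
Euclidean algorithm:
  48 = 0·49 + 48
  49 = 1·48 + 1
  48 = 48·1 + 0
gcd(48,49) = 1
Back-substitution gives: 48·(-1) + 49·(1) = 1
So 48⁻¹ ≡ -1 ≡ 48 (mod 49)
Check: 48 × 48 = 2304 ≡ 1 (mod 49) ✓

48⁻¹ ≡ 48 (mod 49)


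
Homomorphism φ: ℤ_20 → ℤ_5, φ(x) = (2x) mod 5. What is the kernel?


Kernel = preimage of identity
ker(φ) = {x ∈ ℤ_20 : 2x ≡ 0 (mod 5)}. Since 5 | 20, φ is well-defined. The kernel is the cyclic subgroup ⟨5⟩ of ℤ_20 (order 4), i.e. {0, 5, 10, 15}

ker(φ) = {0, 5, 10, 15}


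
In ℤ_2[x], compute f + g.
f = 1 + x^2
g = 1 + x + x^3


Add coefficients mod 2:
x^0: 1 + 1 = 0 (mod 2)
x^1: 0 + 1 = 1 (mod 2)
x^2: 1 + 0 = 1 (mod 2)
x^3: 0 + 1 = 1 (mod 2)
Result: x + x^2 + x^3

f + g = x + x^2 + x^3


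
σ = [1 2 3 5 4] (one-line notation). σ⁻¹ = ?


To find σ⁻¹, swap domain and range:
σ(1) = 1 → σ⁻¹(1) = 1
σ(2) = 2 → σ⁻¹(2) = 2
σ(3) = 3 → σ⁻¹(3) = 3
σ(4) = 5 → σ⁻¹(5) = 4
σ(5) = 4 → σ⁻¹(4) = 5

σ⁻¹ = [1 2 3 5 4]


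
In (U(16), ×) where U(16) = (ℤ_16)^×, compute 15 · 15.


Operation: multiplication mod 16
15 · 15 = (a × b) mod 16 with a = 15, b = 15

15 · 15 = 1


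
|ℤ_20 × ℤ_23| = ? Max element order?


|ℤ_20 × ℤ_23| = 20 × 23 = 460
Max element order = lcm(20,23) = 460
Cyclic? Yes (gcd=1)

|ℤ_20×ℤ_23| = 460, max element order = 460


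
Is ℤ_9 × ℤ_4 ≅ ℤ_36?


Comparing ℤ_9 × ℤ_4 and ℤ_36:
gcd(9,4) = 1, so ℤ_9 × ℤ_4 ≅ ℤ_36 (CRT)

Yes, ℤ_9 × ℤ_4 ≅ ℤ_36


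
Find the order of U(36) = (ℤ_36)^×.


U(n) is the group of units mod n; |U(n)| = φ(n)
|U(36)| = φ(36) = 12

|U(36) = (ℤ_36)^×| = 12


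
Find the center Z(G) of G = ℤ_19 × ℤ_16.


Z(G) = {g ∈ G | gx = xg for all x ∈ G}
Direct product of abelian groups is abelian, so Z(G) = G

Z(ℤ_19 × ℤ_16) = ℤ_19 × ℤ_16


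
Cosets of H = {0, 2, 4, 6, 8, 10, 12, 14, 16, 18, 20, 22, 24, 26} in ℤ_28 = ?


H = {0, 2, 4, 6, 8, 10, 12, 14, 16, 18, 20, 22, 24, 26}, |H| = 14
Number of cosets = |G|/|H| = 28/14 = 2
0 + H = {0, 2, 4, 6, 8, 10, 12, 14, 16, 18, 20, 22, 24, 26}
1 + H = {1, 3, 5, 7, 9, 11, 13, 15, 17, 19, 21, 23, 25, 27}

Cosets: 0+H={0,2,4,6,8,10,12,14,16,18,20,22,24,26}; 1+H={1,3,5,7,9,11,13,15,17,19,21,23,25,27}


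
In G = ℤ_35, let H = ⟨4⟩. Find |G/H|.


|⟨4⟩| = n / gcd(4, 35) = 35 / 1 = 35
H is normal (ℤ_35 is abelian).
|G/H| = |G| / |H| = 35 / 35 = 1

|G/H| = 1


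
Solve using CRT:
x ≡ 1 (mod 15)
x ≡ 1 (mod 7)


m₁ = 15, m₂ = 7, gcd = 1, so CRT applies. M = m₁·m₂ = 105
Let M₁ = M/m₁ = 7, M₂ = M/m₂ = 15
Find y₁ ≡ M₁⁻¹ (mod m₁): 7⁻¹ ≡ 13 (mod 15)
Find y₂ ≡ M₂⁻¹ (mod m₂): 15⁻¹ ≡ 1 (mod 7)
x = a₁·M₁·y₁ + a₂·M₂·y₂ = 1·7·13 + 1·15·1 = 106
Reduce mod 105: x ≡ 1
Check: 1 mod 15 = 1 ✓, 1 mod 7 = 1 ✓

x ≡ 1 (mod 105)


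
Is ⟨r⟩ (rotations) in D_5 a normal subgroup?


H = ⟨r⟩ (rotations) in D_5
The rotation subgroup ⟨r⟩ has index 2 in D_5, so it is normal

Yes, normal subgroup


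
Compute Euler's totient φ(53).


Factor n: 53 = 53
φ(n) = n · ∏(1 - 1/p) over distinct primes p | n
φ(53) = 53 · (1 - 1/53) = 52

φ(53) = 52


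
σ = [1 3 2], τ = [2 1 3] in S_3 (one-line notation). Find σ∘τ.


σ∘τ: apply τ first, then σ
1 →τ 2 →σ 3
2 →τ 1 →σ 1
3 →τ 3 →σ 2

σ∘τ = [3 1 2]


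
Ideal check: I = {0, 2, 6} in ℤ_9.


Check ideal conditions for I = {0, 2, 6} in ℤ_9:
(1) I is an additive subgroup? No
(2) For r ∈ ℤ_9 and a ∈ I: r·a ∈ I? No  [counterexample: r=2, a=2, r·a mod 9 = 4 ∉ I]

No, I is not an ideal of ℤ_9


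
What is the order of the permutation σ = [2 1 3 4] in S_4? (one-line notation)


Cycle decomposition: (1 2)
Cycle lengths: 2
Order = lcm(2) = 2

ord(σ) = 2


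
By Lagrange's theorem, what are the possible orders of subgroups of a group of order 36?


Lagrange's theorem: |H| divides |G|
|G| = 36
Divisors of 36: 1, 2, 3, 4, 6, 9, 12, 18, 36

Possible subgroup orders: {1, 2, 3, 4, 6, 9, 12, 18, 36}


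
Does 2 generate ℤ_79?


g generates ℤ_n iff gcd(g, n) = 1
gcd(2, 79) = 1
Since gcd = 1, 2 is a generator.

Yes, 2 generates ℤ_79


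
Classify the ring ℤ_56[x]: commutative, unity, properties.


ℤ_56 has zero divisors (2·28 ≡ 0), and these lift to constant zero divisors in ℤ_56[x]; so not an integral domain
Commutative: Yes
Integral domain: No
Has unity: Yes

ℤ_56[x]: Commutative=Yes, Unity=Yes


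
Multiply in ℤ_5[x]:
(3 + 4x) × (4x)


Expand and collect like terms; reduce coefficients mod 5:
x^0: 3·0 = 0 ≡ 0 (mod 5)
x^1: 3·4 + 4·0 = 12 ≡ 2 (mod 5)
x^2: 4·4 = 16 ≡ 1 (mod 5)
Result: 2x + x^2

f · g = 2x + x^2


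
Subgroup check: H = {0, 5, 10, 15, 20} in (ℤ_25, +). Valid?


Subgroup test for H = {0, 5, 10, 15, 20} in (ℤ_25, +):
(1) 0 ∈ H? Yes
(2) Closure: for all a,b ∈ H, (a+b) mod 25 ∈ H? Yes
(3) Inverses: for all a ∈ H, -a mod 25 ∈ H? Yes

Yes, H is a subgroup of ℤ_25


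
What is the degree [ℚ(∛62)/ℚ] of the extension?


∛62 has minimal polynomial x³ - 62 (irreducible over ℚ since 62 is not a perfect cube)

[ℚ(∛62)/ℚ] = 3


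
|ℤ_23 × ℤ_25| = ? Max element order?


|ℤ_23 × ℤ_25| = 23 × 25 = 575
Max element order = lcm(23,25) = 575
Cyclic? Yes (gcd=1)

|ℤ_23×ℤ_25| = 575, max element order = 575


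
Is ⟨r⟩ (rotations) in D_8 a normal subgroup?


H = ⟨r⟩ (rotations) in D_8
The rotation subgroup ⟨r⟩ has index 2 in D_8, so it is normal

Yes, normal subgroup


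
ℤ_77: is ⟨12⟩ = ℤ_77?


g generates ℤ_n iff gcd(g, n) = 1
gcd(12, 77) = 1
Since gcd = 1, 12 is a generator.

Yes, 12 generates ℤ_77


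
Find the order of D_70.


|D_n| = 2n (n rotations and n reflections)
|D_70| = 2×70 = 140

|D_70| = 140


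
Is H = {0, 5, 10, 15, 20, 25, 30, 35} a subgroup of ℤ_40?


Subgroup test for H = {0, 5, 10, 15, 20, 25, 30, 35} in (ℤ_40, +):
(1) 0 ∈ H? Yes
(2) Closure: for all a,b ∈ H, (a+b) mod 40 ∈ H? Yes
(3) Inverses: for all a ∈ H, -a mod 40 ∈ H? Yes

Yes, H is a subgroup of ℤ_40


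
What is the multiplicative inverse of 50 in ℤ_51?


Use the extended Euclidean algorithm to write 1 = 50·s + 51·t; then s mod 51 is the inverse.
Euclidean algorithm:
  50 = 0·51 + 50
  51 = 1·50 + 1
  50 = 50·1 + 0
gcd(50,51) = 1
Back-substitution gives: 50·(-1) + 51·(1) = 1
So 50⁻¹ ≡ -1 ≡ 50 (mod 51)
Check: 50 × 50 = 2500 ≡ 1 (mod 51) ✓

50⁻¹ ≡ 50 (mod 51)


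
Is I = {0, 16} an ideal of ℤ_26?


Check ideal conditions for I = {0, 16} in ℤ_26:
(1) I is an additive subgroup? No
(2) For r ∈ ℤ_26 and a ∈ I: r·a ∈ I? No  [counterexample: r=2, a=16, r·a mod 26 = 6 ∉ I]

No, I is not an ideal of ℤ_26


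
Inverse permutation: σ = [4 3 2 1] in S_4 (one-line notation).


To find σ⁻¹, swap domain and range:
σ(1) = 4 → σ⁻¹(4) = 1
σ(2) = 3 → σ⁻¹(3) = 2
σ(3) = 2 → σ⁻¹(2) = 3
σ(4) = 1 → σ⁻¹(1) = 4

σ⁻¹ = [4 3 2 1]


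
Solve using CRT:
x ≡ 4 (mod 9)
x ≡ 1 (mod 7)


m₁ = 9, m₂ = 7, gcd = 1, so CRT applies. M = m₁·m₂ = 63
Let M₁ = M/m₁ = 7, M₂ = M/m₂ = 9
Find y₁ ≡ M₁⁻¹ (mod m₁): 7⁻¹ ≡ 4 (mod 9)
Find y₂ ≡ M₂⁻¹ (mod m₂): 9⁻¹ ≡ 4 (mod 7)
x = a₁·M₁·y₁ + a₂·M₂·y₂ = 4·7·4 + 1·9·4 = 148
Reduce mod 63: x ≡ 22
Check: 22 mod 9 = 4 ✓, 22 mod 7 = 1 ✓

x ≡ 22 (mod 63)


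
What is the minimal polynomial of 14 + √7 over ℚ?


Let α = 14 + √7. Then α - 14 = √7, so (α - 14)² = 7, giving α² - 28α + 189 = 0. Degree 2 and α ∉ ℚ, so this is the minimal polynomial.

Minimal polynomial: x² - 28x + 189


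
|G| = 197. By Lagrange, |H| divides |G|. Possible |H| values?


Lagrange's theorem: |H| divides |G|
|G| = 197
Divisors of 197: 1, 197

Possible subgroup orders: {1, 197}


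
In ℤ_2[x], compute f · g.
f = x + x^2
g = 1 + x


Expand and collect like terms; reduce coefficients mod 2:
x^0: 0·1 = 0 ≡ 0 (mod 2)
x^1: 0·1 + 1·1 = 1 ≡ 1 (mod 2)
x^2: 1·1 + 1·1 = 2 ≡ 0 (mod 2)
x^3: 1·1 = 1 ≡ 1 (mod 2)
Result: x + x^3

f · g = x + x^3


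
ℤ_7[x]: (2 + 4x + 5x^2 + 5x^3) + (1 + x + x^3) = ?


Add coefficients mod 7:
x^0: 2 + 1 = 3 (mod 7)
x^1: 4 + 1 = 5 (mod 7)
x^2: 5 + 0 = 5 (mod 7)
x^3: 5 + 1 = 6 (mod 7)
Result: 3 + 5x + 5x^2 + 6x^3

f + g = 3 + 5x + 5x^2 + 6x^3


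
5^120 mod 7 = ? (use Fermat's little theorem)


Fermat's little theorem: if p is prime and gcd(a,p)=1, then a^(p-1) ≡ 1 (mod p)
p = 7 is prime, gcd(5,7) = 1
Reduce exponent: 120 mod 6 = 0
So 5^120 ≡ 5^0 (mod 7)
5^0 = 1

5^120 ≡ 1 (mod 7)


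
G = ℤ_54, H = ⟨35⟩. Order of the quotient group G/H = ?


|⟨35⟩| = n / gcd(35, 54) = 54 / 1 = 54
H is normal (ℤ_54 is abelian).
|G/H| = |G| / |H| = 54 / 54 = 1

|G/H| = 1


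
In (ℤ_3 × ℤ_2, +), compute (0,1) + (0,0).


Operation: componentwise addition mod (3, 2)
(0,1) + (0,0) = ((a₁+b₁) mod 3, (a₂+b₂) mod 2) with a = (0,1), b = (0,0)

(0,1) + (0,0) = (0,1)


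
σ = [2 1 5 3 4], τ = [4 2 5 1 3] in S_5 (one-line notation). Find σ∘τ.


σ∘τ: apply τ first, then σ
1 →τ 4 →σ 3
2 →τ 2 →σ 1
3 →τ 5 →σ 4
4 →τ 1 →σ 2
5 →τ 3 →σ 5

σ∘τ = [3 1 4 2 5]


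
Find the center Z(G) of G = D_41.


Z(G) = {g ∈ G | gx = xg for all x ∈ G}
For odd n, Z(D_n) = {e}: no nontrivial rotation commutes with all reflections

Z(D_41) = {e}


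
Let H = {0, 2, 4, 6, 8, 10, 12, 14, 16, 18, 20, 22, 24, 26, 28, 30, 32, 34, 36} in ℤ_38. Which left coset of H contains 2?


2 + H = {2 + h (mod 38) : h ∈ H}
2+0=2, 2+2=4, 2+4=6, 2+6=8, 2+8=10, 2+10=12, 2+12=14, 2+14=16, 2+16=18, 2+18=20, 2+20=22, 2+22=24, 2+24=26, 2+26=28, 2+28=30, 2+30=32, 2+32=34, 2+34=36, 2+36=0
2 + H = {0, 2, 4, 6, 8, 10, 12, 14, 16, 18, 20, 22, 24, 26, 28, 30, 32, 34, 36} = 0 + H

2 + H = {0, 2, 4, 6, 8, 10, 12, 14, 16, 18, 20, 22, 24, 26, 28, 30, 32, 34, 36}


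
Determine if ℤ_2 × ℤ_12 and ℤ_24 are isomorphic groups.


Comparing ℤ_2 × ℤ_12 and ℤ_24:
gcd(2,12) = 2 ≠ 1. Max element order in ℤ_2×ℤ_12 is lcm(2,12) = 12 < 24, so it has no element of order 24

No, ℤ_2 × ℤ_12 ≇ ℤ_24


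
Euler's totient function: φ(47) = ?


Factor n: 47 = 47
φ(n) = n · ∏(1 - 1/p) over distinct primes p | n
φ(47) = 47 · (1 - 1/47) = 46

φ(47) = 46


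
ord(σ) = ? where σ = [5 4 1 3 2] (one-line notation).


Cycle decomposition: (1 5 2 4 3)
Cycle lengths: 5
Order = lcm(5) = 5

ord(σ) = 5


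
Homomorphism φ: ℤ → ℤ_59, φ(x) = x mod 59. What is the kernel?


Kernel = preimage of identity
ker(φ) = {x ∈ ℤ : x ≡ 0 (mod 59)} = 59ℤ = {0, ±59, ±118, ...}

ker(φ) = 59ℤ


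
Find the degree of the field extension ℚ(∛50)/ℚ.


∛50 has minimal polynomial x³ - 50 (irreducible over ℚ since 50 is not a perfect cube)

[ℚ(∛50)/ℚ] = 3


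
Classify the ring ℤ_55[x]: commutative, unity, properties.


ℤ_55 has zero divisors (5·11 ≡ 0), and these lift to constant zero divisors in ℤ_55[x]; so not an integral domain
Commutative: Yes
Integral domain: No
Has unity: Yes

ℤ_55[x]: Commutative=Yes, Unity=Yes


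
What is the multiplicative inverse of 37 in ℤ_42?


Use the extended Euclidean algorithm to write 1 = 37·s + 42·t; then s mod 42 is the inverse.
Euclidean algorithm:
  37 = 0·42 + 37
  42 = 1·37 + 5
  37 = 7·5 + 2
  5 = 2·2 + 1
  2 = 2·1 + 0
gcd(37,42) = 1
Back-substitution gives: 37·(-17) + 42·(15) = 1
So 37⁻¹ ≡ -17 ≡ 25 (mod 42)
Check: 37 × 25 = 925 ≡ 1 (mod 42) ✓

37⁻¹ ≡ 25 (mod 42)


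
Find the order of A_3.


|A_n| = n!/2 (even permutations)
|A_3| = 3!/2 = 6/2 = 3

|A_3| = 3


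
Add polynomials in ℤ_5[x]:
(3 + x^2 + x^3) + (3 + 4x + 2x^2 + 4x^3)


Add coefficients mod 5:
x^0: 3 + 3 = 1 (mod 5)
x^1: 0 + 4 = 4 (mod 5)
x^2: 1 + 2 = 3 (mod 5)
x^3: 1 + 4 = 0 (mod 5)
Result: 1 + 4x + 3x^2

f + g = 1 + 4x + 3x^2


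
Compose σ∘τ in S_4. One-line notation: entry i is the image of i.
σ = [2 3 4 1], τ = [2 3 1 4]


σ∘τ: apply τ first, then σ
1 →τ 2 →σ 3
2 →τ 3 →σ 4
3 →τ 1 →σ 2
4 →τ 4 →σ 1

σ∘τ = [3 4 2 1]


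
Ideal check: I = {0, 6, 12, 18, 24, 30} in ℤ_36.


Check ideal conditions for I = {0, 6, 12, 18, 24, 30} in ℤ_36:
(1) I is an additive subgroup? Yes
(2) For r ∈ ℤ_36 and a ∈ I: r·a ∈ I? Yes

Yes, I is an ideal of ℤ_36


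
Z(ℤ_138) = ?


Z(G) = {g ∈ G | gx = xg for all x ∈ G}
ℤ_138 is abelian, so Z(G) = G

Z(ℤ_138) = ℤ_138


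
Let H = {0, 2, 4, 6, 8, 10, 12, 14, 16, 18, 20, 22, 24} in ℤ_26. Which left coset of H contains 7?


7 + H = {7 + h (mod 26) : h ∈ H}
7+0=7, 7+2=9, 7+4=11, 7+6=13, 7+8=15, 7+10=17, 7+12=19, 7+14=21, 7+16=23, 7+18=25, 7+20=1, 7+22=3, 7+24=5
7 + H = {1, 3, 5, 7, 9, 11, 13, 15, 17, 19, 21, 23, 25} = 1 + H

7 + H = {1, 3, 5, 7, 9, 11, 13, 15, 17, 19, 21, 23, 25}


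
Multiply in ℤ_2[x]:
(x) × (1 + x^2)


Expand and collect like terms; reduce coefficients mod 2:
x^0: 0·1 = 0 ≡ 0 (mod 2)
x^1: 0·0 + 1·1 = 1 ≡ 1 (mod 2)
x^2: 0·1 + 1·0 = 0 ≡ 0 (mod 2)
x^3: 1·1 = 1 ≡ 1 (mod 2)
Result: x + x^3

f · g = x + x^3


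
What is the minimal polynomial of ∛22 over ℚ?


∛22 satisfies x³ - 22 = 0, irreducible over ℚ (no rational root; 22 is not a perfect cube)

Minimal polynomial: x³ - 22


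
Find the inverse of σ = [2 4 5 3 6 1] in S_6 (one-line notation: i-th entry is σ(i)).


To find σ⁻¹, swap domain and range:
σ(1) = 2 → σ⁻¹(2) = 1
σ(2) = 4 → σ⁻¹(4) = 2
σ(3) = 5 → σ⁻¹(5) = 3
σ(4) = 3 → σ⁻¹(3) = 4
σ(5) = 6 → σ⁻¹(6) = 5
σ(6) = 1 → σ⁻¹(1) = 6

σ⁻¹ = [6 1 4 2 3 5]


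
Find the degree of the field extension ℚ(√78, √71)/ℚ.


[ℚ(√78,√71):ℚ] = [ℚ(√78,√71):ℚ(√78)]·[ℚ(√78):ℚ] = 2·2 = 4

[ℚ(√78, √71)/ℚ] = 4


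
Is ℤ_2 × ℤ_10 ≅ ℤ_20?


Comparing ℤ_2 × ℤ_10 and ℤ_20:
gcd(2,10) = 2 ≠ 1. Max element order in ℤ_2×ℤ_10 is lcm(2,10) = 10 < 20, so it has no element of order 20

No, ℤ_2 × ℤ_10 ≇ ℤ_20


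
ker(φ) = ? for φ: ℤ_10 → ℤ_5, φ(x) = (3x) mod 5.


Kernel = preimage of identity
ker(φ) = {x ∈ ℤ_10 : 3x ≡ 0 (mod 5)}. Since 5 | 10, φ is well-defined. The kernel is the cyclic subgroup ⟨5⟩ of ℤ_10 (order 2), i.e. {0, 5}

ker(φ) = {0, 5}


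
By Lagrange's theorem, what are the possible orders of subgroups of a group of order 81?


Lagrange's theorem: |H| divides |G|
|G| = 81
Divisors of 81: 1, 3, 9, 27, 81

Possible subgroup orders: {1, 3, 9, 27, 81}


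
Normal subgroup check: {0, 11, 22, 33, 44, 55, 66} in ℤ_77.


H = {0, 11, 22, 33, 44, 55, 66} in ℤ_77
ℤ_77 is abelian; every subgroup of an abelian group is normal

Yes, normal subgroup


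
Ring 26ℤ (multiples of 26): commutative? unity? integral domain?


26ℤ is a commutative ring under +,× but has no multiplicative identity (1 ∉ 26ℤ); it has no zero divisors, but without unity it is not an integral domain
Commutative: Yes
Integral domain: No
Has unity: No

26ℤ (multiples of 26): Commutative=Yes, Unity=No


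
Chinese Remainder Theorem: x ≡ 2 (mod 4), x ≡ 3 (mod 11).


m₁ = 4, m₂ = 11, gcd = 1, so CRT applies. M = m₁·m₂ = 44
Let M₁ = M/m₁ = 11, M₂ = M/m₂ = 4
Find y₁ ≡ M₁⁻¹ (mod m₁): 11⁻¹ ≡ 3 (mod 4)
Find y₂ ≡ M₂⁻¹ (mod m₂): 4⁻¹ ≡ 3 (mod 11)
x = a₁·M₁·y₁ + a₂·M₂·y₂ = 2·11·3 + 3·4·3 = 102
Reduce mod 44: x ≡ 14
Check: 14 mod 4 = 2 ✓, 14 mod 11 = 3 ✓

x ≡ 14 (mod 44)


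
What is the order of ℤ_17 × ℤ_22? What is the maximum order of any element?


|ℤ_17 × ℤ_22| = 17 × 22 = 374
Max element order = lcm(17,22) = 374
Cyclic? Yes (gcd=1)

|ℤ_17×ℤ_22| = 374, max element order = 374


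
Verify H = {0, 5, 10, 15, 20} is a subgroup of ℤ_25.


Subgroup test for H = {0, 5, 10, 15, 20} in (ℤ_25, +):
(1) 0 ∈ H? Yes
(2) Closure: for all a,b ∈ H, (a+b) mod 25 ∈ H? Yes
(3) Inverses: for all a ∈ H, -a mod 25 ∈ H? Yes

Yes, H is a subgroup of ℤ_25


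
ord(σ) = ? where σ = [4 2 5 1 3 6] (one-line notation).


Cycle decomposition: (1 4) (3 5)
Cycle lengths: 2, 2
Order = lcm(2, 2) = 2

ord(σ) = 2


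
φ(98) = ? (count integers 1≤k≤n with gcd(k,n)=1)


Factor n: 98 = 2 × 7^2
φ(n) = n · ∏(1 - 1/p) over distinct primes p | n
φ(98) = 98 · (1 - 1/2) · (1 - 1/7) = 42

φ(98) = 42


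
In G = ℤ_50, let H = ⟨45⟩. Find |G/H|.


|⟨45⟩| = n / gcd(45, 50) = 50 / 5 = 10
H is normal (ℤ_50 is abelian).
|G/H| = |G| / |H| = 50 / 10 = 5

|G/H| = 5


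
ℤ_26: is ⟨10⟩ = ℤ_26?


g generates ℤ_n iff gcd(g, n) = 1
gcd(10, 26) = 2
Since gcd = 2 ≠ 1, ⟨10⟩ has order 13 < 26, so 10 is not a generator.

No, 10 does not generate ℤ_26


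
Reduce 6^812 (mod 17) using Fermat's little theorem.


Fermat's little theorem: if p is prime and gcd(a,p)=1, then a^(p-1) ≡ 1 (mod p)
p = 17 is prime, gcd(6,17) = 1
Reduce exponent: 812 mod 16 = 12
So 6^812 ≡ 6^12 (mod 17)
6^12 mod 17 = 13

6^812 ≡ 13 (mod 17)
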